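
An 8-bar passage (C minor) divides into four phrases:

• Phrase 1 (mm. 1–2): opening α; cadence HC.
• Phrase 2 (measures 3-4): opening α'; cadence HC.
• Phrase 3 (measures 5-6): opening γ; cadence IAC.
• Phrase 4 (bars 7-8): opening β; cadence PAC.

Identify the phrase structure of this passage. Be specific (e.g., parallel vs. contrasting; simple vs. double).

contrasting double period

Four phrases in two halves: the first half (measures 1–4) ends with a half cadence, the second (bars 5–8) with a perfect authentic cadence — a large antecedent–consequent pair, i.e. a double period.
Phrase 3 begins with different material from phrase 1, making it contrasting.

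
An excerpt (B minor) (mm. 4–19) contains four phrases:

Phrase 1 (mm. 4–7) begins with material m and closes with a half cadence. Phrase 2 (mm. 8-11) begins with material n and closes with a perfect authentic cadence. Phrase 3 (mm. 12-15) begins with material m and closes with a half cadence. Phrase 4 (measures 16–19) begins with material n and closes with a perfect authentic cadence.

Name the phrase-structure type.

The cadence pattern HC–PAC–HC–PAC is weak–strong twice, and phrases 3–4 restate phrases 1–2: a period heard twice, not a double period (which would end weakly at phrase 2).

repeated period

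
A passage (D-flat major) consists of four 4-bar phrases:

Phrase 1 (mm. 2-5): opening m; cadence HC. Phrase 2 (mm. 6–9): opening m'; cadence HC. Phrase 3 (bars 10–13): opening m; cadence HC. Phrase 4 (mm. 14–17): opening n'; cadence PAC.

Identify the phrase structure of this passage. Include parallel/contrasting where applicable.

parallel double period

Four phrases in two halves: the first half (bars 2–9) ends with a half cadence, the second (mm. 10–17) with a perfect authentic cadence — a large antecedent–consequent pair, i.e. a double period.
Phrase 3 begins with the same material as phrase 1, making it parallel.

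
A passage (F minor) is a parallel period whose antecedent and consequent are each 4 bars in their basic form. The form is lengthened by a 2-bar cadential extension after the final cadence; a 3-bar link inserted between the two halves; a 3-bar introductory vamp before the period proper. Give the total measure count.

Basic parallel period: 4 + 4 = 8 bars.
8 (basic form) + 2 (cadential extension) + 3 (link) + 3 (introduction) = 16.

16 measures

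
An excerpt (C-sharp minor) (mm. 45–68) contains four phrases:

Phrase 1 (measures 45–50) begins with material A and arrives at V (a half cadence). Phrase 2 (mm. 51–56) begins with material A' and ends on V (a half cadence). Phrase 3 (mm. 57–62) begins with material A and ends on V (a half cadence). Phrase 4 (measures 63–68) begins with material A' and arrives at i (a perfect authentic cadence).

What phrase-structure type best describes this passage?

Four phrases in two halves: the first half (mm. 45–56) ends with a half cadence, the second (bars 57–68) with a perfect authentic cadence — a large antecedent–consequent pair, i.e. a double period.
Phrase 3 begins with the same material as phrase 1, making it parallel.

parallel double period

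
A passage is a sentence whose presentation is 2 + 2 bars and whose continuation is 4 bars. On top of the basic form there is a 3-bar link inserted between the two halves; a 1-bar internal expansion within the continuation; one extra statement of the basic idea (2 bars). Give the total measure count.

14 measures

Basic sentence: 2 + 2 + 4 = 8 bars.
8 (basic form) + 3 (link) + 1 (internal expansion) + 2 (extra statement) = 14.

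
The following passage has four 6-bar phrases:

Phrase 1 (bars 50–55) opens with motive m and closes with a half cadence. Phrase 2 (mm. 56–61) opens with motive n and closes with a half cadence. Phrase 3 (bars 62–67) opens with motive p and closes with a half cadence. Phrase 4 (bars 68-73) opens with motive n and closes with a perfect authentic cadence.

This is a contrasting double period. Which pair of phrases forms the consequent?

In a double period the first pair of phrases (ending half cadence) is the large antecedent and the second pair (ending perfect authentic cadence) is the large consequent; the consequent is phrases 3 and 4.

phrases 3 and 4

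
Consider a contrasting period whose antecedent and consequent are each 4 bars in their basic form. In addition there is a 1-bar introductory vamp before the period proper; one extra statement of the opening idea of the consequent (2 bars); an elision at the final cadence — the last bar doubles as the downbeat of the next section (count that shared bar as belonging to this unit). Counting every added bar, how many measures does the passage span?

Basic contrasting period: 4 + 4 = 8 bars.
8 (basic form) + 1 (introduction) + 2 (extra statement) = 11.
The elision shares a bar with the next section but does not change this unit's count.

11 measures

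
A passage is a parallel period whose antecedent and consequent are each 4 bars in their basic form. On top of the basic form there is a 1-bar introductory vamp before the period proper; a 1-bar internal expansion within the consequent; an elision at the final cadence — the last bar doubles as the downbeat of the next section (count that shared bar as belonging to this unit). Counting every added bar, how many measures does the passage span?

10 measures

Basic parallel period: 4 + 4 = 8 bars.
8 (basic form) + 1 (introduction) + 1 (internal expansion) = 10.
The elision shares a bar with the next section but does not change this unit's count.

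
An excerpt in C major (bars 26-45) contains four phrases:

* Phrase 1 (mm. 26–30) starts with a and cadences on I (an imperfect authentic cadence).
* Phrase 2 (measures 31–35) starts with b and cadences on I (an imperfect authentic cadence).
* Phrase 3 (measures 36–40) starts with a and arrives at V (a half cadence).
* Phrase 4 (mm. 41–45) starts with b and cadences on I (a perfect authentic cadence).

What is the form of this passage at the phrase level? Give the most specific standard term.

parallel double period

Four phrases in two halves: the first half (mm. 26–35) ends with an imperfect authentic cadence, the second (measures 36-45) with a perfect authentic cadence — a large antecedent–consequent pair, i.e. a double period.
Phrase 3 begins with the same material as phrase 1, making it parallel.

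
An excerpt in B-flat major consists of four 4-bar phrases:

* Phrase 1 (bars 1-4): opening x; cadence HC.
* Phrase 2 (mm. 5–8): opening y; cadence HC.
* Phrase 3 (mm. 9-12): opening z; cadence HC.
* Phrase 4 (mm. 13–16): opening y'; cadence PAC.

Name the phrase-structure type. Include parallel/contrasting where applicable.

Four phrases in two halves: the first half (bars 1-8) ends with a half cadence, the second (mm. 9–16) with a perfect authentic cadence — a large antecedent–consequent pair, i.e. a double period.
Phrase 3 begins with different material from phrase 1, making it contrasting.

contrasting double period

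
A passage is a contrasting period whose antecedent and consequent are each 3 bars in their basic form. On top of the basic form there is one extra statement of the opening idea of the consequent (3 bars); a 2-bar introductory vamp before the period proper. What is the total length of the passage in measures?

Basic contrasting period: 3 + 3 = 6 bars.
6 (basic form) + 3 (extra statement) + 2 (introduction) = 11.

11 measures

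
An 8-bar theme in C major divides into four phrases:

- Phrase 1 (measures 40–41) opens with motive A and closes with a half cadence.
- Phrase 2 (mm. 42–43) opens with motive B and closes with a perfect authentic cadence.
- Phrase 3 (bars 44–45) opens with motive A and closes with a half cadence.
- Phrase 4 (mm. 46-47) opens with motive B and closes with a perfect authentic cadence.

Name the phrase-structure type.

The cadence pattern HC–PAC–HC–PAC is weak–strong twice, and phrases 3–4 restate phrases 1–2: a period heard twice, not a double period (which would end weakly at phrase 2).

repeated period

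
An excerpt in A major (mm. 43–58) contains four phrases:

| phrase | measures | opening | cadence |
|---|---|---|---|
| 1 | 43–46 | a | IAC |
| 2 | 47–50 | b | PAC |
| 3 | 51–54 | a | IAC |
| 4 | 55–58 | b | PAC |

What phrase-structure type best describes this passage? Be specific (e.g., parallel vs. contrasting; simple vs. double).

repeated period

The cadence pattern IAC–PAC–IAC–PAC is weak–strong twice, and phrases 3–4 restate phrases 1–2: a period heard twice, not a double period (which would end weakly at phrase 2).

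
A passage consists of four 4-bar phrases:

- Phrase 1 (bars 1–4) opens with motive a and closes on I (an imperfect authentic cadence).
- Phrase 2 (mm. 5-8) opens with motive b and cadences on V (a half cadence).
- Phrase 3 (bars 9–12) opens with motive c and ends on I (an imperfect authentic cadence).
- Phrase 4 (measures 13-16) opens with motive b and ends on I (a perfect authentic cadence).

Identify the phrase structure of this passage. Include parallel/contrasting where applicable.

Four phrases in two halves: the first half (measures 1-8) ends with a half cadence, the second (mm. 9-16) with a perfect authentic cadence — a large antecedent–consequent pair, i.e. a double period.
Phrase 3 begins with different material from phrase 1, making it contrasting.

contrasting double period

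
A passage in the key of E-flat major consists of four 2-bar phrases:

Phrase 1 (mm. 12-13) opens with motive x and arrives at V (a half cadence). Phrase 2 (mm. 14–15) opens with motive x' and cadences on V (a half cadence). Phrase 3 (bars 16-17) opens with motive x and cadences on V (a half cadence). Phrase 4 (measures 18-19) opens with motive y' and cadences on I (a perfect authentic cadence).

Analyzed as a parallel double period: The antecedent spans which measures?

measures 12–15

In a double period the four phrases pair into a large antecedent (phrases 1–2, ending half cadence) and a large consequent (phrases 3–4, ending perfect authentic cadence). The antecedent spans bars 12–15.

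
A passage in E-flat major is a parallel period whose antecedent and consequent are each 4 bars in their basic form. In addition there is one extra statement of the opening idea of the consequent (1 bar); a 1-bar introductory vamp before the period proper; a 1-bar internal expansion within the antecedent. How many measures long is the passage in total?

11 measures

Basic parallel period: 4 + 4 = 8 bars.
8 (basic form) + 1 (extra statement) + 1 (introduction) + 1 (internal expansion) = 11.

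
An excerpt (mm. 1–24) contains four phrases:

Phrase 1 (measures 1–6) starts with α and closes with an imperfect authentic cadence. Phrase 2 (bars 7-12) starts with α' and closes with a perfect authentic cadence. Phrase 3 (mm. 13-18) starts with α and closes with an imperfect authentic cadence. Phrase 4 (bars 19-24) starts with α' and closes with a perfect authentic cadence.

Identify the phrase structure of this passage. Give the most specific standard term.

The cadence pattern IAC–PAC–IAC–PAC is weak–strong twice, and phrases 3–4 restate phrases 1–2: a period heard twice, not a double period (which would end weakly at phrase 2).

repeated period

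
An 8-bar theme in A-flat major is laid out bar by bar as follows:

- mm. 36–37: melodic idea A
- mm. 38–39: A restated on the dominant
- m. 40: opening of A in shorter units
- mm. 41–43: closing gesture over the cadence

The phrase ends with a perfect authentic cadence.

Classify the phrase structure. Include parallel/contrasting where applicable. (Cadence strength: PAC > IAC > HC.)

Basic idea (mm. 36–37) + its repetition (mm. 38–39) form the presentation; fragmentation and cadence (mm. 40-43) form the continuation — the 8-bar whole is a sentence.

sentence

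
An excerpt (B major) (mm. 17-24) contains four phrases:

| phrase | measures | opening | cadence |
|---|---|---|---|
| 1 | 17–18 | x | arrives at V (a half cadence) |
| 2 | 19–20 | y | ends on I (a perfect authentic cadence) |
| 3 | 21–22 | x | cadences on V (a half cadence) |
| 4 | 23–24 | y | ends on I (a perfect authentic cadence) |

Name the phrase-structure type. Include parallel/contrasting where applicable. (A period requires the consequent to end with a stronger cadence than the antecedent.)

repeated period

The cadence pattern HC–PAC–HC–PAC is weak–strong twice, and phrases 3–4 restate phrases 1–2: a period heard twice, not a double period (which would end weakly at phrase 2).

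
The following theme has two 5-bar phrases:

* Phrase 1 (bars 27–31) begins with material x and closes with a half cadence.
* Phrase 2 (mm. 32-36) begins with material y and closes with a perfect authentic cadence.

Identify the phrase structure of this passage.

Phrase 1 ends with a half cadence (weaker) and phrase 2 with a perfect authentic cadence (stronger): antecedent + consequent = a period.
The two phrases open with different material (x / y), so the period is contrasting.

contrasting period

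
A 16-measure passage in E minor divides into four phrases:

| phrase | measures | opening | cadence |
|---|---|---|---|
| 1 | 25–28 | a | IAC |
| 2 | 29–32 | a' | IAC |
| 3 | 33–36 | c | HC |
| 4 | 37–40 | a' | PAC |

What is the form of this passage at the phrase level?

contrasting double period

Four phrases in two halves: the first half (mm. 25–32) ends with an imperfect authentic cadence, the second (mm. 33-40) with a perfect authentic cadence — a large antecedent–consequent pair, i.e. a double period.
Phrase 3 begins with different material from phrase 1, making it contrasting.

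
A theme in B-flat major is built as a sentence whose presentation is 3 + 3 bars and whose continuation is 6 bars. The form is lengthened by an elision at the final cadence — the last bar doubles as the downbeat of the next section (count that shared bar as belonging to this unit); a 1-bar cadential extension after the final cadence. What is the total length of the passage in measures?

13 measures

Basic sentence: 3 + 3 + 6 = 12 bars.
12 (basic form) + 1 (cadential extension) = 13.
The elision shares a bar with the next section but does not change this unit's count.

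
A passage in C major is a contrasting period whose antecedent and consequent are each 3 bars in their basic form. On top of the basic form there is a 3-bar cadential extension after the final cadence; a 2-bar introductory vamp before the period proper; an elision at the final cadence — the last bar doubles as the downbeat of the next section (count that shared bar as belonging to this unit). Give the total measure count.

Basic contrasting period: 3 + 3 = 6 bars.
6 (basic form) + 3 (cadential extension) + 2 (introduction) = 11.
The elision shares a bar with the next section but does not change this unit's count.

11 measures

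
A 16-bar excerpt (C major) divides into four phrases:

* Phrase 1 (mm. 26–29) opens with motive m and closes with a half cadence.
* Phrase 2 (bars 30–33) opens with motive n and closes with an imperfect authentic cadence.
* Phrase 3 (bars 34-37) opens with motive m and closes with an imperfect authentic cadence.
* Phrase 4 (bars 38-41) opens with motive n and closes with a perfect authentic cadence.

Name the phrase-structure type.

Four phrases in two halves: the first half (bars 26–33) ends with an imperfect authentic cadence, the second (bars 34–41) with a perfect authentic cadence — a large antecedent–consequent pair, i.e. a double period.
Phrase 3 begins with the same material as phrase 1, making it parallel.

parallel double period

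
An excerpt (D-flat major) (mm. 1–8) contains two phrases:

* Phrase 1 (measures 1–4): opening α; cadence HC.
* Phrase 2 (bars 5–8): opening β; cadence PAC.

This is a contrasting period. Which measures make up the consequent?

The phrase ending with the weaker cadence (half cadence) is the antecedent; the one ending more conclusively (perfect authentic cadence) is the consequent. The consequent is measures 5–8.

measures 5–8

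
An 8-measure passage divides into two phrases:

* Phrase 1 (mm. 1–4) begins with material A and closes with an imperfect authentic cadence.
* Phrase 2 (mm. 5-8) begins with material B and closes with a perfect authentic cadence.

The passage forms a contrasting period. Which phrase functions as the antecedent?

phrase 1

The phrase ending with the weaker cadence (imperfect authentic cadence) is the antecedent; the one ending more conclusively (perfect authentic cadence) is the consequent. The antecedent is phrase 1.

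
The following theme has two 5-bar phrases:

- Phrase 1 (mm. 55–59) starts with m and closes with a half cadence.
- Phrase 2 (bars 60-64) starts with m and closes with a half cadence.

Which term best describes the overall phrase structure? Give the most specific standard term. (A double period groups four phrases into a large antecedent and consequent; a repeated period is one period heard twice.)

repeated phrase

Both phrases have the same opening (m) and the same cadence (half cadence): the second is a restatement, not a consequent, so this is a repeated phrase rather than a period.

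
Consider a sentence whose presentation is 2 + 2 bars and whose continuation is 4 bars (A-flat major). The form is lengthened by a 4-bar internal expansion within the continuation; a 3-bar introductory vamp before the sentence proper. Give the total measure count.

Basic sentence: 2 + 2 + 4 = 8 bars.
8 (basic form) + 4 (internal expansion) + 3 (introduction) = 15.

15 measures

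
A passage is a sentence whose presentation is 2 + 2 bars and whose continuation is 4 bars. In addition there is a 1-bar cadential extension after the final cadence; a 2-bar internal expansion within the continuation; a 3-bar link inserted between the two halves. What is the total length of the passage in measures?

Basic sentence: 2 + 2 + 4 = 8 bars.
8 (basic form) + 1 (cadential extension) + 2 (internal expansion) + 3 (link) = 14.

14 measures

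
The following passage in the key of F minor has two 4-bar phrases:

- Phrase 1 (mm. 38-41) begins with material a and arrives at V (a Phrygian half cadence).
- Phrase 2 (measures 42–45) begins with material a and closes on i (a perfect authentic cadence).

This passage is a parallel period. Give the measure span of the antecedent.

The antecedent is the phrase ending with the weaker cadence (Phrygian half cadence, phrase 1) and the consequent the one ending more conclusively (perfect authentic cadence, phrase 2); the antecedent is mm. 38-41.

measures 38–41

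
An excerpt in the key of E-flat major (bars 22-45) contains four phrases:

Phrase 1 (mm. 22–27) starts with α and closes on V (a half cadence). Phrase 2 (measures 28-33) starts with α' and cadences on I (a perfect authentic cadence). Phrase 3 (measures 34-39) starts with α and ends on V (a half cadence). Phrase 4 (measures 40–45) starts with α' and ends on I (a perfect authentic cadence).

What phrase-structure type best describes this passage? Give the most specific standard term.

repeated period

The cadence pattern HC–PAC–HC–PAC is weak–strong twice, and phrases 3–4 restate phrases 1–2: a period heard twice, not a double period (which would end weakly at phrase 2).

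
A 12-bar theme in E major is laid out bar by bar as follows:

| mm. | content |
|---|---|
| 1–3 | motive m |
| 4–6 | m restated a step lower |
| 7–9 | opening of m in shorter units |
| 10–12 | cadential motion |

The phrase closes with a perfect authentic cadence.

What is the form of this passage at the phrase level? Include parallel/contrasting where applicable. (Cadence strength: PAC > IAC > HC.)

Basic idea (measures 1–3) + its repetition (measures 4–6) form the presentation; fragmentation and cadence (bars 7–12) form the continuation — the 12-bar whole is a sentence.

sentence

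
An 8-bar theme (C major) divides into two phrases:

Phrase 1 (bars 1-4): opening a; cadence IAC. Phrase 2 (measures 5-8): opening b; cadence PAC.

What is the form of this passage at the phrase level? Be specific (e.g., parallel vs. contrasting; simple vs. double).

contrasting period

Phrase 1 ends with an imperfect authentic cadence (weaker) and phrase 2 with a perfect authentic cadence (stronger): antecedent + consequent = a period.
The two phrases open with different material (a / b), so the period is contrasting.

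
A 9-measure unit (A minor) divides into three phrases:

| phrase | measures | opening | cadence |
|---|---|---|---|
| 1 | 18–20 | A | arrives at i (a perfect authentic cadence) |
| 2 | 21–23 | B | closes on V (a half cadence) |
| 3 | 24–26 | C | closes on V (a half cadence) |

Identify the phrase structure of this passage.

phrase group

The final phrase closes with a half cadence, which is not stronger than the preceding half cadence; the 3 phrases lack an overall antecedent–consequent design and so form a phrase group.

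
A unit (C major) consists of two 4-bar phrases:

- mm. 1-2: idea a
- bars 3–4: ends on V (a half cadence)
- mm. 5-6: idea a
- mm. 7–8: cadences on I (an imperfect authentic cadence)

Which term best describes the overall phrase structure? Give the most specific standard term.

parallel period

Phrase 1 ends with a half cadence (weaker) and phrase 2 with an imperfect authentic cadence (stronger): antecedent + consequent = a period.
The two phrases open with the same material (a / a), so the period is parallel.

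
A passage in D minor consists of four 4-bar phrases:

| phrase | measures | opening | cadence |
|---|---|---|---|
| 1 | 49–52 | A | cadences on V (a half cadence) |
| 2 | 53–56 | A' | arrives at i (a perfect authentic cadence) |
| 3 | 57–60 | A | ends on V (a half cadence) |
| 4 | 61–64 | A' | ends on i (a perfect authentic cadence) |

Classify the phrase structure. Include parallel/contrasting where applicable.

repeated period

The cadence pattern HC–PAC–HC–PAC is weak–strong twice, and phrases 3–4 restate phrases 1–2: a period heard twice, not a double period (which would end weakly at phrase 2).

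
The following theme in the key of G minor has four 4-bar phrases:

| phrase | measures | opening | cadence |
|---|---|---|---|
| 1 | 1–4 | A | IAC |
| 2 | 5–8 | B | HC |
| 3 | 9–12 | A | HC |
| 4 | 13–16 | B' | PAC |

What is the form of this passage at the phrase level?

Four phrases in two halves: the first half (mm. 1–8) ends with a half cadence, the second (mm. 9–16) with a perfect authentic cadence — a large antecedent–consequent pair, i.e. a double period.
Phrase 3 begins with the same material as phrase 1, making it parallel.

parallel double period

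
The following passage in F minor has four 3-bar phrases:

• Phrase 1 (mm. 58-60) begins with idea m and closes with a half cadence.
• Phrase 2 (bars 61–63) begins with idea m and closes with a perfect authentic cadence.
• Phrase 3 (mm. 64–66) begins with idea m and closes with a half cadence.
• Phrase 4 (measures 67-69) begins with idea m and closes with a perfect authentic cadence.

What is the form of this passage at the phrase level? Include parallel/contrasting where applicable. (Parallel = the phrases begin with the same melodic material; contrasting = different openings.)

The cadence pattern HC–PAC–HC–PAC is weak–strong twice, and phrases 3–4 restate phrases 1–2: a period heard twice, not a double period (which would end weakly at phrase 2).

repeated period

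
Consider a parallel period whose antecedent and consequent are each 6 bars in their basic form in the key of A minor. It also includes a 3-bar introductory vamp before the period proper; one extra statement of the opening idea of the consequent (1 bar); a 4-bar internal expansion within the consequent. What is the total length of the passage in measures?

20 measures

Basic parallel period: 6 + 6 = 12 bars.
12 (basic form) + 3 (introduction) + 1 (extra statement) + 4 (internal expansion) = 20.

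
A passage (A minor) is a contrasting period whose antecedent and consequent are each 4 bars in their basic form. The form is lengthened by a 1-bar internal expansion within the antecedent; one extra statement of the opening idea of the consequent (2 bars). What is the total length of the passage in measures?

11 measures

Basic contrasting period: 4 + 4 = 8 bars.
8 (basic form) + 1 (internal expansion) + 2 (extra statement) = 11.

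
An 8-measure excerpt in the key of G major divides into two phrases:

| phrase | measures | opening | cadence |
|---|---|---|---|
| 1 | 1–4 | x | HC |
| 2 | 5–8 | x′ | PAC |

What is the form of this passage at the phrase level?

parallel period

Phrase 1 ends with a half cadence (weaker) and phrase 2 with a perfect authentic cadence (stronger): antecedent + consequent = a period.
The two phrases open with the same material (x / x′), so the period is parallel.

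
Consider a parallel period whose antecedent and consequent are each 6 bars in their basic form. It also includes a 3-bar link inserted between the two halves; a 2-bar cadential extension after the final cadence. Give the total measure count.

Basic parallel period: 6 + 6 = 12 bars.
12 (basic form) + 3 (link) + 2 (cadential extension) = 17.

17 measures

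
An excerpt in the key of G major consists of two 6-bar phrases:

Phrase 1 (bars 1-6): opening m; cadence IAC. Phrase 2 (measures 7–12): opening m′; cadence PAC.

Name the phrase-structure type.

parallel period

Phrase 1 ends with an imperfect authentic cadence (weaker) and phrase 2 with a perfect authentic cadence (stronger): antecedent + consequent = a period.
The two phrases open with the same material (m / m′), so the period is parallel.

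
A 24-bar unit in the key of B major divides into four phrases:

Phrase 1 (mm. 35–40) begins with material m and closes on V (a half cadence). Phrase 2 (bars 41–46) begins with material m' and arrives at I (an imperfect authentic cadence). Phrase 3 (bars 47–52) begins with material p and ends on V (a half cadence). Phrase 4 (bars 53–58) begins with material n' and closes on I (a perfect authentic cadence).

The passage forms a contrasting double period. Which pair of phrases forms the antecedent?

phrases 1 and 2

In a double period the first pair of phrases (ending imperfect authentic cadence) is the large antecedent and the second pair (ending perfect authentic cadence) is the large consequent; the antecedent is phrases 1 and 2.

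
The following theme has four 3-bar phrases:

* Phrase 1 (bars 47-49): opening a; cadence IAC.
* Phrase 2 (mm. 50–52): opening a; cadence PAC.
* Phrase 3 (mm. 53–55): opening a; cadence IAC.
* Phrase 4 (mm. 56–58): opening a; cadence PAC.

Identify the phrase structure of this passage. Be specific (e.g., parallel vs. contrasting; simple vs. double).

repeated period

The cadence pattern IAC–PAC–IAC–PAC is weak–strong twice, and phrases 3–4 restate phrases 1–2: a period heard twice, not a double period (which would end weakly at phrase 2).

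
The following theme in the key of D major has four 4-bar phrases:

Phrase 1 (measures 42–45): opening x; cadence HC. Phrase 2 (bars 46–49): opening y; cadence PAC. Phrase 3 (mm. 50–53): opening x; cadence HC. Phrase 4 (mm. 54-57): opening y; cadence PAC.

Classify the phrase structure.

The cadence pattern HC–PAC–HC–PAC is weak–strong twice, and phrases 3–4 restate phrases 1–2: a period heard twice, not a double period (which would end weakly at phrase 2).

repeated period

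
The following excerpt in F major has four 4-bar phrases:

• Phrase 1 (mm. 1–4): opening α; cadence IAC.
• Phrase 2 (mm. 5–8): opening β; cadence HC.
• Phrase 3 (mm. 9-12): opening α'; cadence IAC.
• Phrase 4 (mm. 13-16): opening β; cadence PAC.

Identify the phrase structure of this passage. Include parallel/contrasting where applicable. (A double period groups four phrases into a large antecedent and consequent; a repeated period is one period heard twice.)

parallel double period

Four phrases in two halves: the first half (mm. 1–8) ends with a half cadence, the second (mm. 9-16) with a perfect authentic cadence — a large antecedent–consequent pair, i.e. a double period.
Phrase 3 begins with the same material as phrase 1, making it parallel.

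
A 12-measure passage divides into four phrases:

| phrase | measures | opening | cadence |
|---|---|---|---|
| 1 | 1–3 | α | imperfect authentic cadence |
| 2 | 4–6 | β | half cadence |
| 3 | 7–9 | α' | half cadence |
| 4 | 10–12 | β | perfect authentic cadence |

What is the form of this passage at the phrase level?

Four phrases in two halves: the first half (mm. 1–6) ends with a half cadence, the second (mm. 7–12) with a perfect authentic cadence — a large antecedent–consequent pair, i.e. a double period.
Phrase 3 begins with the same material as phrase 1, making it parallel.

parallel double period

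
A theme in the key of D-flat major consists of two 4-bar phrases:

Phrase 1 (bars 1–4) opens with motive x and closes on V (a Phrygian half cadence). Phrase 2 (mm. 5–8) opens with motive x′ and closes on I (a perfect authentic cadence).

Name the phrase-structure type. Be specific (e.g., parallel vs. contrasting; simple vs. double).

Phrase 1 ends with a Phrygian half cadence (weaker) and phrase 2 with a perfect authentic cadence (stronger): antecedent + consequent = a period.
The two phrases open with the same material (x / x′), so the period is parallel.

parallel period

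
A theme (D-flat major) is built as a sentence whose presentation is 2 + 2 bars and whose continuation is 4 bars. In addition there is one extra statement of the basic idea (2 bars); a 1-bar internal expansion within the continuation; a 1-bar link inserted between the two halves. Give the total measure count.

12 measures

Basic sentence: 2 + 2 + 4 = 8 bars.
8 (basic form) + 2 (extra statement) + 1 (internal expansion) + 1 (link) = 12.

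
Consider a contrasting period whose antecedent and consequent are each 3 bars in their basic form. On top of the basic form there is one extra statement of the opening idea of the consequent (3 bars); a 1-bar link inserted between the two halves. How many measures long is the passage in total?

Basic contrasting period: 3 + 3 = 6 bars.
6 (basic form) + 3 (extra statement) + 1 (link) = 10.

10 measures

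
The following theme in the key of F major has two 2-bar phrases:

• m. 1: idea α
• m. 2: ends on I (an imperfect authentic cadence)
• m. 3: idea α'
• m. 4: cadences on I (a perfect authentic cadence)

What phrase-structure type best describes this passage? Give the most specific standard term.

parallel period

Phrase 1 ends with an imperfect authentic cadence (weaker) and phrase 2 with a perfect authentic cadence (stronger): antecedent + consequent = a period.
The two phrases open with the same material (α / α'), so the period is parallel.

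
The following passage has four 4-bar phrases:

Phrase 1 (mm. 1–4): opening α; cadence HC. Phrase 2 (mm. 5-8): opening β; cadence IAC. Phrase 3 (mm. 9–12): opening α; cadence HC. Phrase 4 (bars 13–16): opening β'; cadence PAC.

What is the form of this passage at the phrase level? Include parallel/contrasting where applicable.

Four phrases in two halves: the first half (mm. 1-8) ends with an imperfect authentic cadence, the second (mm. 9–16) with a perfect authentic cadence — a large antecedent–consequent pair, i.e. a double period.
Phrase 3 begins with the same material as phrase 1, making it parallel.

parallel double period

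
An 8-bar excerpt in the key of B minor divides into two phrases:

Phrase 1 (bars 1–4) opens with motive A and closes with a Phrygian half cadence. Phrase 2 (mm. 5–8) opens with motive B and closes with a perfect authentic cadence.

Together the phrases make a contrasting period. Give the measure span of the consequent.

measures 5–8

The phrase ending with the weaker cadence (Phrygian half cadence) is the antecedent; the one ending more conclusively (perfect authentic cadence) is the consequent. The consequent is measures 5–8.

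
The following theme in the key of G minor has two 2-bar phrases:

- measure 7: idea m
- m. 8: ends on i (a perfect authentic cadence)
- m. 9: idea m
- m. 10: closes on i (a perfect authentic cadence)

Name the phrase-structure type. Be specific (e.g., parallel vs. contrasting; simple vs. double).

Both phrases have the same opening (m) and the same cadence (perfect authentic cadence): the second is a restatement, not a consequent, so this is a repeated phrase rather than a period.

repeated phrase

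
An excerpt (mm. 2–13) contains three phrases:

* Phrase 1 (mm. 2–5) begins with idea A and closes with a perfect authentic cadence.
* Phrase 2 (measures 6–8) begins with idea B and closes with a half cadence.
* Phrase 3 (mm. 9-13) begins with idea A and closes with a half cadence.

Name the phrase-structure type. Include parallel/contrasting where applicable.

The final phrase closes with a half cadence, which is not stronger than the preceding half cadence; the 3 phrases lack an overall antecedent–consequent design and so form a phrase group.

phrase group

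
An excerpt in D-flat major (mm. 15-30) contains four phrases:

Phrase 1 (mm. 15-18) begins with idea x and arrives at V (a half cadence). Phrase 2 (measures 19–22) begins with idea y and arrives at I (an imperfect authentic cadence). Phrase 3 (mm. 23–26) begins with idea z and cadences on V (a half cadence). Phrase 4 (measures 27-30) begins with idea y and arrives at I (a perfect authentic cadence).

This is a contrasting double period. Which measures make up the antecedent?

measures 15–22

In a double period the first pair of phrases (ending imperfect authentic cadence) is the large antecedent and the second pair (ending perfect authentic cadence) is the large consequent; the antecedent is measures 15–22.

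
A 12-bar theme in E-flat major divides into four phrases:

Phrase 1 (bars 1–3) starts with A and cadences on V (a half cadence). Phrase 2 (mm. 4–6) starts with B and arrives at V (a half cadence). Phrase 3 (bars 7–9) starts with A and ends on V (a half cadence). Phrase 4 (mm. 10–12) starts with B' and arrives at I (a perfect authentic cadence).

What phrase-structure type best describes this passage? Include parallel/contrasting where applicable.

parallel double period

Four phrases in two halves: the first half (mm. 1–6) ends with a half cadence, the second (mm. 7–12) with a perfect authentic cadence — a large antecedent–consequent pair, i.e. a double period.
Phrase 3 begins with the same material as phrase 1, making it parallel.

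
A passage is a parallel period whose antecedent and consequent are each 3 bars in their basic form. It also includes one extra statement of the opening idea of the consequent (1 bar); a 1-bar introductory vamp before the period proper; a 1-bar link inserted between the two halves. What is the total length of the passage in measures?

Basic parallel period: 3 + 3 = 6 bars.
6 (basic form) + 1 (extra statement) + 1 (introduction) + 1 (link) = 9.

9 measures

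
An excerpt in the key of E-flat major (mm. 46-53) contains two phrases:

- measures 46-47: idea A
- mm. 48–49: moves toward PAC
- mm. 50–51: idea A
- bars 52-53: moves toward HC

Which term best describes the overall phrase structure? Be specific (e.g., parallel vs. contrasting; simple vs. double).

phrase group

The second phrase closes with a half cadence, which is not stronger than the first phrase's perfect authentic cadence; without a weak→strong cadential pair there is no antecedent–consequent relationship, so this is a phrase group rather than a period.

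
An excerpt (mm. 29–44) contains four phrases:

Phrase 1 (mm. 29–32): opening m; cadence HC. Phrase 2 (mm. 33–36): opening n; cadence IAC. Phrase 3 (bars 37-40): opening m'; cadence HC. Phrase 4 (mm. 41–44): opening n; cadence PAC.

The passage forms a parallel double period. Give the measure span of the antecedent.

measures 29–36

In a double period the four phrases pair into a large antecedent (phrases 1–2, ending imperfect authentic cadence) and a large consequent (phrases 3–4, ending perfect authentic cadence). The antecedent spans mm. 29-36.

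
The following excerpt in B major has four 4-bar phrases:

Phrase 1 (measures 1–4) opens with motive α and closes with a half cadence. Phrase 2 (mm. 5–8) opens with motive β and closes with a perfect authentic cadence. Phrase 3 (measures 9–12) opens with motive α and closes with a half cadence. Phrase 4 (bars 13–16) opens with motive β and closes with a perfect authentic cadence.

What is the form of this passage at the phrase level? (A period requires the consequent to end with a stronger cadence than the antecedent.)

repeated period

The cadence pattern HC–PAC–HC–PAC is weak–strong twice, and phrases 3–4 restate phrases 1–2: a period heard twice, not a double period (which would end weakly at phrase 2).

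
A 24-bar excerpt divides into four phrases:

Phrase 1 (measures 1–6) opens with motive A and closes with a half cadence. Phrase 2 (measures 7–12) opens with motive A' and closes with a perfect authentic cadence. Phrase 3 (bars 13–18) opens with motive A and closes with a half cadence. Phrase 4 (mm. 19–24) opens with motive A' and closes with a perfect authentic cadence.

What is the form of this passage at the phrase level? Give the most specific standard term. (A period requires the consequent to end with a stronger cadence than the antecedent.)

The cadence pattern HC–PAC–HC–PAC is weak–strong twice, and phrases 3–4 restate phrases 1–2: a period heard twice, not a double period (which would end weakly at phrase 2).

repeated period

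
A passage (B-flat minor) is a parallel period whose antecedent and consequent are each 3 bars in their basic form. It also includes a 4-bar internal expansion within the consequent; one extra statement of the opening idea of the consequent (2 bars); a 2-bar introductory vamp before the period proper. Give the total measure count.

14 measures

Basic parallel period: 3 + 3 = 6 bars.
6 (basic form) + 4 (internal expansion) + 2 (extra statement) + 2 (introduction) = 14.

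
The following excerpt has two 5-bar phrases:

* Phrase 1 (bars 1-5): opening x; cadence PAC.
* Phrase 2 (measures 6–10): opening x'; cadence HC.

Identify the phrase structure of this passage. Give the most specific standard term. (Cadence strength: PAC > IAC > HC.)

The second phrase closes with a half cadence, which is not stronger than the first phrase's perfect authentic cadence; without a weak→strong cadential pair there is no antecedent–consequent relationship, so this is a phrase group rather than a period.

phrase group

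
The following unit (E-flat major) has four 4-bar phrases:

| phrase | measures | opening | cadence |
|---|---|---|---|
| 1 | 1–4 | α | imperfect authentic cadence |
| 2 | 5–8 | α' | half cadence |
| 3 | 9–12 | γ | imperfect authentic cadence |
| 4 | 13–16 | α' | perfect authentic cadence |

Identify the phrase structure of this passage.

contrasting double period

Four phrases in two halves: the first half (bars 1–8) ends with a half cadence, the second (mm. 9–16) with a perfect authentic cadence — a large antecedent–consequent pair, i.e. a double period.
Phrase 3 begins with different material from phrase 1, making it contrasting.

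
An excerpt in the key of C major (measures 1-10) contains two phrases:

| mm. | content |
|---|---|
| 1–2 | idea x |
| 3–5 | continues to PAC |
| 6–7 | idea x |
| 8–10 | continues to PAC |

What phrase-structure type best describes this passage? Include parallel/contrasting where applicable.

repeated phrase

Both phrases have the same opening (x) and the same cadence (perfect authentic cadence): the second is a restatement, not a consequent, so this is a repeated phrase rather than a period.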